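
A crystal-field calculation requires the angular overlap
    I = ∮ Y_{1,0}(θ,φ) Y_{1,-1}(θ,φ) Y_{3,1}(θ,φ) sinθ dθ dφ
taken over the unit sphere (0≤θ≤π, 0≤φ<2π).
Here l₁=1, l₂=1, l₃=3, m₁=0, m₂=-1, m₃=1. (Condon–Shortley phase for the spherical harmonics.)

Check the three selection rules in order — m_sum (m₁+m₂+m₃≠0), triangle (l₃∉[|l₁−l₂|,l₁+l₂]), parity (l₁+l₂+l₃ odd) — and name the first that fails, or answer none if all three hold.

Σmᵢ = 0  ✓
l₃∈[|l₁−l₂|,l₁+l₂]=[0,2], have l₃=3  ✗
Σlᵢ = 5 ⇒ odd

triangle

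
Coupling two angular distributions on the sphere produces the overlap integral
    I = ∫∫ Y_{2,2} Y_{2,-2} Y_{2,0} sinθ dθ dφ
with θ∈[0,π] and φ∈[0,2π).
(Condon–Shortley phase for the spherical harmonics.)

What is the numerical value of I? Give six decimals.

-0.180224

m-sum 0 ✓  L=6 even ✓  0≤2≤4 ✓
Π(2lᵢ+1) = 5×5×5 = 125
triangle coeff Δ(2,2,2) = 1/630
Σ_t [0,2]: t=0:+1/8 t=1:−1/1 t=2:+1/8 = -3/4
(3j)²=2/35 [(2 2 2; 0 0 0)], sign=-1
Σ_t [0,0]: t=0:+1/8 = 1/8
(3j)²=2/35 [(2 2 2; 2 -2 0)], sign=+1
⇒ 4πI² = 20/49
I = (-1)√(20/49/(4π)) = -0.18022375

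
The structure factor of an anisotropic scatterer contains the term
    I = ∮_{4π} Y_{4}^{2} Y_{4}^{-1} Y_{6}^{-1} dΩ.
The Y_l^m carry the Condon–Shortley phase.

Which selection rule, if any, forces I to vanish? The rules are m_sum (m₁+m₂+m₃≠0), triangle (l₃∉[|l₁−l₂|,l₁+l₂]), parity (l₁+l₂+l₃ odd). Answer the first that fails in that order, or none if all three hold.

Σmᵢ = 0  ✓
l₃∈[|l₁−l₂|,l₁+l₂]=[0,8], have l₃=6  ✓
Σlᵢ = 14 ⇒ even  ✓

none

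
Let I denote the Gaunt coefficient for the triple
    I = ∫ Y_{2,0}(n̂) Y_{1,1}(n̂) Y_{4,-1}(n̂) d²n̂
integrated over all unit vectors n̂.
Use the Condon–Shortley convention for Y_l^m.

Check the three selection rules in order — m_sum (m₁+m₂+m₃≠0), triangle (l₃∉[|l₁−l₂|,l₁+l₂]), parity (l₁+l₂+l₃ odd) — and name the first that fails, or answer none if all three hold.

triangle

Σmᵢ = 0  ✓
l₃∈[|l₁−l₂|,l₁+l₂]=[1,3], have l₃=4  ✗
Σlᵢ = 7 ⇒ odd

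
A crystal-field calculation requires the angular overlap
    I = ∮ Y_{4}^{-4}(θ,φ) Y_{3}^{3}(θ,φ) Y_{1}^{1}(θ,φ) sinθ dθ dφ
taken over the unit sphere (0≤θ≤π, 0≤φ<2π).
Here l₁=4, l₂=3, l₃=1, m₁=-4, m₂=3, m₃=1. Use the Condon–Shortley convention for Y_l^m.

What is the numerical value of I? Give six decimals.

Checks pass: Σm=0; 8 even; l₃=1∈[1,7].
(2·4+1)(2·3+1)(2·1+1) = 189
Δ: 6! 2! 0! / 9! → 1/252
sum: t=3:−1/36 = -1/36
3j²(4 3 1; 0 0 0) = Δ·Π!·Σ² = 4/63  (sign +1)
sum: t=6:+1/1440 = 1/1440
3j²(4 3 1; -4 3 1) = Δ·Π!·Σ² = 1/9  (sign +1)
combine: 4πI² = 189·4/63·1/9 = 4/3
take √, sign +1: I = 0.32573501

0.325735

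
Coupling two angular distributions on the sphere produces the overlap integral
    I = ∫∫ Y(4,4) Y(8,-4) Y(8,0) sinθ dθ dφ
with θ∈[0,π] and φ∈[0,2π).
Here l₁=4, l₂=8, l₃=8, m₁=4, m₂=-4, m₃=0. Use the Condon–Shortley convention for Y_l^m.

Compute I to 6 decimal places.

0.152459

Rules hold: Σm=0, L=20 even, 4≤8≤12.
N = 9·17·17 = 2601
Δ = 4!·4!·12!/21! = 1/185175900
Racah Σ t=0..4: t=0:+1/557383680 t=1:−1/21772800 t=2:+1/8294400 t=3:−1/21772800 t=4:+1/557383680 = 1/30965760
⇒ 3j(4 8 8; 0 0 0)² = 36/4199, sgn +1
Racah Σ t=0..0: t=0:+1/557383680 = 1/557383680
⇒ 3j(4 8 8; 4 -4 0)² = 55/4199, sgn +1
4πI² = N·(3j₀)²·(3jₘ)² = 17820/61009
I = +1·√(0.292088/4π) = 0.15245861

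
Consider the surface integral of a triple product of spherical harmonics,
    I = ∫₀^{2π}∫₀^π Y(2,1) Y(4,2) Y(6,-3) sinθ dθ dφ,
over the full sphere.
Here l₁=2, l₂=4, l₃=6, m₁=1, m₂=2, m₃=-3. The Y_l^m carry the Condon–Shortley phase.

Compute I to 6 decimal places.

Checks pass: Σm=0; 12 even; l₃=6∈[2,6].
(2·2+1)(2·4+1)(2·6+1) = 585
Δ: 0! 4! 8! / 13! → 1/6435
sum: t=0:+1/2304 = 1/2304
3j²(2 4 6; 0 0 0) = Δ·Π!·Σ² = 5/143  (sign +1)
sum: t=0:+1/8640 = 1/8640
3j²(2 4 6; 1 2 -3) = Δ·Π!·Σ² = 28/715  (sign -1)
combine: 4πI² = 585·5/143·28/715 = 1260/1573
take √, sign -1: I = -0.25247360

-0.252474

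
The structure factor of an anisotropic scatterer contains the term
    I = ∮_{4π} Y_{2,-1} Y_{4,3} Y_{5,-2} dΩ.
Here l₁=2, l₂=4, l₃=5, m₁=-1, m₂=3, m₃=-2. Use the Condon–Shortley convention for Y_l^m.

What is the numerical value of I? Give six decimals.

Σlᵢ=11 odd — θ-integrand is odd under cosθ→−cosθ; I=0

0.000000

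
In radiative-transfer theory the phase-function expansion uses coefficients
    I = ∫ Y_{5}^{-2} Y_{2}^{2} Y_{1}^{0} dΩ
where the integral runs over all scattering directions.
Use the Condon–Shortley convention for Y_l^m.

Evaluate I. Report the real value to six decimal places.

|5−2|≤1≤5+2 violated ⇒ I = 0

0.000000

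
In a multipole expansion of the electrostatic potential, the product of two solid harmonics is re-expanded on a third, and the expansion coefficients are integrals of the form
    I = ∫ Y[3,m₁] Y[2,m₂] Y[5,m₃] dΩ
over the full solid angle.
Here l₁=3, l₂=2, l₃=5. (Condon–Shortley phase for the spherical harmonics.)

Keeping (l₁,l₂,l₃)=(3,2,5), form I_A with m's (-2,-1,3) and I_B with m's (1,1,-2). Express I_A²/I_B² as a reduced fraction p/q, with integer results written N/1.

Same 3,2,5: normalisation and zero-m 3j drop out of the ratio.
A: Δ: 0! 6! 4! / 11! → 1/2310; sum: t=0:+1/720 = 1/720; 3j²(3 2 5; -2 -1 3) = Δ·Π!·Σ² = 8/165  (sign +1)
B: Δ: 0! 6! 4! / 11! → 1/2310; sum: t=0:+1/288 = 1/288; 3j²(3 2 5; 1 1 -2) = Δ·Π!·Σ² = 1/22  (sign -1)
I_A²/I_B² = (8/165)/(1/22) = 16/15

16/15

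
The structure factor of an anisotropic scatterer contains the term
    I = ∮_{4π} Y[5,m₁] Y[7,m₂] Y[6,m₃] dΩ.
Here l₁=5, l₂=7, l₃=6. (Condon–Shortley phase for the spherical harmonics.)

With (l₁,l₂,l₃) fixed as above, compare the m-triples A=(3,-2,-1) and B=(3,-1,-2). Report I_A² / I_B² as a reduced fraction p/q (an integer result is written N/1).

15/1

Shared (l₁,l₂,l₃)=(5,7,6): N and (l;000)² cancel in I_A²/I_B².
A: Δ = 6!·4!·8!/19! = 1/174594420; Racah Σ t=0..2: t=0:+1/2073600 t=1:−1/414720 t=2:+1/829440 = -1/1382400; ⇒ 3j(5 7 6; 3 -2 -1)² = 294/46189, sgn +1
B: Δ = 6!·4!·8!/19! = 1/174594420; Racah Σ t=0..2: t=0:+1/4147200 t=1:−1/518400 t=2:+1/663552 = -1/5529600; ⇒ 3j(5 7 6; 3 -1 -2)² = 98/230945, sgn -1
I_A²/I_B² = (294/46189)/(98/230945) = 15/1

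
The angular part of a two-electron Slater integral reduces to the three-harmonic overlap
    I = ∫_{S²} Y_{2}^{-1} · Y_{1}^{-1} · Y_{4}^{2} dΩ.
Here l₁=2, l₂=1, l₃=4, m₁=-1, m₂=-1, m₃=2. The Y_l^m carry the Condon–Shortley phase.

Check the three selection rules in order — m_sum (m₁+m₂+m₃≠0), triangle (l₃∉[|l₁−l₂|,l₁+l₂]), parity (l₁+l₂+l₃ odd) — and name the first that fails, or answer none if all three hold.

triangle

m₁+m₂+m₃ = -1 − 1 + 2 = 0  ✓
triangle: |2−1|=1 ≤ l₃=4 ≤ 2+1=3  ✗
parity: l₁+l₂+l₃ = 7 is odd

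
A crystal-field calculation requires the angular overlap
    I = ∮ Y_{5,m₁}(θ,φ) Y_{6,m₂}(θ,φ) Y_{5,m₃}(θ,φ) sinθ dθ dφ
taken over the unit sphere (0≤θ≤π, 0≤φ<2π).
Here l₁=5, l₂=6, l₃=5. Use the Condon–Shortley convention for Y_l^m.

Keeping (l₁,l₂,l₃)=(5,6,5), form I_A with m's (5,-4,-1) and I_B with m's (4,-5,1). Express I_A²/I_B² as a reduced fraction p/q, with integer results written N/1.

125/99

Shared (l₁,l₂,l₃)=(5,6,5): N and (l;000)² cancel in I_A²/I_B².
A: Δ = 6!·4!·6!/17! = 1/28588560; Racah Σ t=0..0: t=0:+1/829440 = 1/829440; ⇒ 3j(5 6 5; 5 -4 -1)² = 225/9724, sgn +1
B: Δ = 6!·4!·6!/17! = 1/28588560; Racah Σ t=0..1: t=0:+1/518400 t=1:−1/2073600 = 1/691200; ⇒ 3j(5 6 5; 4 -5 1)² = 81/4420, sgn +1
I_A²/I_B² = (225/9724)/(81/4420) = 125/99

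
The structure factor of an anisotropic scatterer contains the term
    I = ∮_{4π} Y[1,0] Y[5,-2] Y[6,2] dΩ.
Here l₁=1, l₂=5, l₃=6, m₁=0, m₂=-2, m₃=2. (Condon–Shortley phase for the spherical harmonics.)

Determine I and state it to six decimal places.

0.231133

Checks pass: Σm=0; 12 even; l₃=6∈[4,6].
(2·1+1)(2·5+1)(2·6+1) = 429
Δ: 0! 2! 10! / 13! → 1/858
sum: t=0:+1/14400 = 1/14400
3j²(1 5 6; 0 0 0) = Δ·Π!·Σ² = 6/143  (sign +1)
sum: t=0:+1/30240 = 1/30240
3j²(1 5 6; 0 -2 2) = Δ·Π!·Σ² = 16/429  (sign +1)
combine: 4πI² = 429·6/143·16/429 = 96/143
take √, sign +1: I = 0.23113338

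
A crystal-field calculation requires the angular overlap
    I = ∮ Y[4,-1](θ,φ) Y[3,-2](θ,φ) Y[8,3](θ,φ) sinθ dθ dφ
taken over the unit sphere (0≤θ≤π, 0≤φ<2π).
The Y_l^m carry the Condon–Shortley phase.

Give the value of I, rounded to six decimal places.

0.000000

|4−3|≤8≤4+3 violated ⇒ I = 0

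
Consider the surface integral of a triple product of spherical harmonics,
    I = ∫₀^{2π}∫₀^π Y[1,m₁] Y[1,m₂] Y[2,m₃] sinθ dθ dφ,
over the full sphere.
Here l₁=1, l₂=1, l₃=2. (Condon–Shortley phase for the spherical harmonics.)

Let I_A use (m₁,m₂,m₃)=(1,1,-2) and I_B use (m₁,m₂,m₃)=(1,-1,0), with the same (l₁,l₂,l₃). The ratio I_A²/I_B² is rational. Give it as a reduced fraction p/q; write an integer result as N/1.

6/1

Shared (l₁,l₂,l₃)=(1,1,2): N and (l;000)² cancel in I_A²/I_B².
A: Δ = 0!·2!·2!/5! = 1/30; Racah Σ t=0..0: t=0:+1/4 = 1/4; ⇒ 3j(1 1 2; 1 1 -2)² = 1/5, sgn +1
B: Δ = 0!·2!·2!/5! = 1/30; Racah Σ t=0..0: t=0:+1/4 = 1/4; ⇒ 3j(1 1 2; 1 -1 0)² = 1/30, sgn +1
I_A²/I_B² = (1/5)/(1/30) = 6/1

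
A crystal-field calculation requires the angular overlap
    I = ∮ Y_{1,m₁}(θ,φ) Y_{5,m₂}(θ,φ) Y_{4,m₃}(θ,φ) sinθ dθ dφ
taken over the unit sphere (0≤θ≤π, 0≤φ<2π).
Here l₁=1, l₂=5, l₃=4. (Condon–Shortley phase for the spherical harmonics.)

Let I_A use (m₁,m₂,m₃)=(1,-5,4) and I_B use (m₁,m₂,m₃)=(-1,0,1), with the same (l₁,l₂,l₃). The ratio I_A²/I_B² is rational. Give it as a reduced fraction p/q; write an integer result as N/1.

Same 1,5,4: normalisation and zero-m 3j drop out of the ratio.
A: Δ: 2! 0! 8! / 11! → 1/495; sum: t=0:+1/80640 = 1/80640; 3j²(1 5 4; 1 -5 4) = Δ·Π!·Σ² = 1/11  (sign +1)
B: Δ: 2! 0! 8! / 11! → 1/495; sum: t=2:+1/1440 = 1/1440; 3j²(1 5 4; -1 0 1) = Δ·Π!·Σ² = 2/99  (sign -1)
I_A²/I_B² = (1/11)/(2/99) = 9/2

9/2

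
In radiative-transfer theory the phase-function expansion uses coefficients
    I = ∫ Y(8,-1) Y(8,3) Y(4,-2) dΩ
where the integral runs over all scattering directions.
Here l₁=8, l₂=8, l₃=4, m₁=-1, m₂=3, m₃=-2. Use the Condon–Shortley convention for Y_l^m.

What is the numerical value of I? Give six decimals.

0.073645

Checks pass: Σm=0; 20 even; l₃=4∈[0,16].
(2·8+1)(2·8+1)(2·4+1) = 2601
Δ: 12! 4! 4! / 21! → 1/185175900
sum: t=4:+1/557383680 t=5:−1/21772800 t=6:+1/8294400 t=7:−1/21772800 t=8:+1/557383680 = 1/30965760
3j²(8 8 4; 0 0 0) = Δ·Π!·Σ² = 36/4199  (sign +1)
sum: t=7:−1/58060800 t=8:+1/34836480 t=9:−1/209018880 = 1/149299200
3j²(8 8 4; -1 3 -2) = Δ·Π!·Σ² = 77/25194  (sign +1)
combine: 4πI² = 2601·36/4199·77/25194 = 4158/61009
take √, sign +1: I = 0.07364451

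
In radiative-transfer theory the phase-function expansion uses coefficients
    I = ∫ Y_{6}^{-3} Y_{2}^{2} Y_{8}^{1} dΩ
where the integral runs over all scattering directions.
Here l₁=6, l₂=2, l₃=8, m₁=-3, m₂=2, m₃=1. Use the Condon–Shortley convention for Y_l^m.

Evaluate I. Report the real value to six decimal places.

Rules hold: Σm=0, L=16 even, 4≤8≤8.
N = 13·5·17 = 1105
Δ = 0!·12!·4!/17! = 1/30940
Racah Σ t=0..0: t=0:+1/2073600 = 1/2073600
⇒ 3j(6 2 8; 0 0 0)² = 28/1105, sgn +1
Racah Σ t=0..0: t=0:+1/52254720 = 1/52254720
⇒ 3j(6 2 8; -3 2 1)² = 1/884, sgn -1
4πI² = N·(3j₀)²·(3jₘ)² = 7/221
I = -1·√(0.0316742/4π) = -0.05020511

-0.050205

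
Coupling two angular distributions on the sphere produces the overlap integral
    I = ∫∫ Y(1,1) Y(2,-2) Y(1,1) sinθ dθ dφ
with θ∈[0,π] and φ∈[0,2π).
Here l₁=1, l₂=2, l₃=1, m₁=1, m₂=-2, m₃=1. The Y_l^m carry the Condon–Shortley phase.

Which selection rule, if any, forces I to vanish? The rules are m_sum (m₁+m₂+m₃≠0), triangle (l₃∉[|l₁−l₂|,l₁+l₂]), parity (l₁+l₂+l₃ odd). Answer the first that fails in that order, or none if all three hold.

none

azimuthal sum: 1 − 2 + 1 = 0  ✓
1 ≤ 1 ≤ 3 (triangle on l)  ✓
L = 1 + 2 + 1 = 4 (even)  ✓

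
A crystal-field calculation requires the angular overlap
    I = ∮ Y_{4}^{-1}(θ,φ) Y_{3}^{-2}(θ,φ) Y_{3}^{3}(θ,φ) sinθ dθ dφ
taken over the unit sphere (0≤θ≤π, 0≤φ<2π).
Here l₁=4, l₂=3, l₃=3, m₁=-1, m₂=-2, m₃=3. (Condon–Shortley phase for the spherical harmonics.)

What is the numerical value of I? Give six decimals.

Checks pass: Σm=0; 10 even; l₃=3∈[1,7].
(2·4+1)(2·3+1)(2·3+1) = 441
Δ: 4! 4! 2! / 11! → 1/34650
sum: t=1:−1/72 t=2:+1/16 t=3:−1/72 = 5/144
3j²(4 3 3; 0 0 0) = Δ·Π!·Σ² = 2/77  (sign -1)
sum: t=1:−1/288 = -1/288
3j²(4 3 3; -1 -2 3) = Δ·Π!·Σ² = 5/231  (sign -1)
combine: 4πI² = 441·2/77·5/231 = 30/121
take √, sign +1: I = 0.14046335

0.140463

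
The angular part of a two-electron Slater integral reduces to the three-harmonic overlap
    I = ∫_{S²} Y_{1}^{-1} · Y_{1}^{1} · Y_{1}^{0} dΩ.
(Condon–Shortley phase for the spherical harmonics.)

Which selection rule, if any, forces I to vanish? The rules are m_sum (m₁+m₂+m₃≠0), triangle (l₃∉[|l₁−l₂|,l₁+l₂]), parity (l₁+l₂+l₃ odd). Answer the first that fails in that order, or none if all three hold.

Σmᵢ = 0  ✓
l₃∈[|l₁−l₂|,l₁+l₂]=[0,2], have l₃=1  ✓
Σlᵢ = 3 ⇒ odd  ✗

parity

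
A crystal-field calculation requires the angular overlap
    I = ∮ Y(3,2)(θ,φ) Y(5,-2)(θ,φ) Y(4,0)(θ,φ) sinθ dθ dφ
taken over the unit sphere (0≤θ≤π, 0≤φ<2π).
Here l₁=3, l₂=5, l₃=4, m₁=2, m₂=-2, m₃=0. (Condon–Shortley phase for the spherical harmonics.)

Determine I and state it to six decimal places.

-0.065427

Checks pass: Σm=0; 12 even; l₃=4∈[2,8].
(2·3+1)(2·5+1)(2·4+1) = 693
Δ: 4! 2! 6! / 13! → 1/180180
sum: t=1:−1/576 t=2:+1/144 t=3:−1/576 = 1/288
3j²(3 5 4; 0 0 0) = Δ·Π!·Σ² = 20/1001  (sign +1)
sum: t=0:+1/864 t=1:−1/576 = -1/1728
3j²(3 5 4; 2 -2 0) = Δ·Π!·Σ² = 5/1287  (sign -1)
combine: 4πI² = 693·20/1001·5/1287 = 100/1859
take √, sign -1: I = -0.06542675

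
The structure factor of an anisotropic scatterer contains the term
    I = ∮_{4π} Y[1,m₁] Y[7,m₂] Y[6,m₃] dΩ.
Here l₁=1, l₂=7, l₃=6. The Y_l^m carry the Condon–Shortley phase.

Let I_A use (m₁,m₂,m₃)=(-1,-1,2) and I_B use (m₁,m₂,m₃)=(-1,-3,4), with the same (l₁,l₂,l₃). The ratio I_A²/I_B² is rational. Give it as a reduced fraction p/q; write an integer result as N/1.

Same 1,7,6: normalisation and zero-m 3j drop out of the ratio.
A: Δ: 2! 0! 12! / 15! → 1/1365; sum: t=2:+1/1935360 = 1/1935360; 3j²(1 7 6; -1 -1 2) = Δ·Π!·Σ² = 1/91  (sign +1)
B: Δ: 2! 0! 12! / 15! → 1/1365; sum: t=2:+1/14515200 = 1/14515200; 3j²(1 7 6; -1 -3 4) = Δ·Π!·Σ² = 2/455  (sign +1)
I_A²/I_B² = (1/91)/(2/455) = 5/2

5/2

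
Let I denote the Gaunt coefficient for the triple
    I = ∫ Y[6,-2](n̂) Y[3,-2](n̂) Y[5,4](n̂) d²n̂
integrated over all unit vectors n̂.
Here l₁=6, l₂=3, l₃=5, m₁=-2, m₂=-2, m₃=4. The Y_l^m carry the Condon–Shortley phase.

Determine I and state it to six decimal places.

Rules hold: Σm=0, L=14 even, 3≤5≤9.
N = 13·7·11 = 1001
Δ = 4!·8!·2!/15! = 1/675675
Racah Σ t=1..3: t=1:−1/8640 t=2:+1/2304 t=3:−1/8640 = 7/34560
⇒ 3j(6 3 5; 0 0 0)² = 7/429, sgn -1
Racah Σ t=0..1: t=0:+1/967680 t=1:−1/60480 = -1/64512
⇒ 3j(6 3 5; -2 -2 4)² = 15/1001, sgn +1
4πI² = N·(3j₀)²·(3jₘ)² = 35/143
I = -1·√(0.244755/4π) = -0.13956004

-0.139560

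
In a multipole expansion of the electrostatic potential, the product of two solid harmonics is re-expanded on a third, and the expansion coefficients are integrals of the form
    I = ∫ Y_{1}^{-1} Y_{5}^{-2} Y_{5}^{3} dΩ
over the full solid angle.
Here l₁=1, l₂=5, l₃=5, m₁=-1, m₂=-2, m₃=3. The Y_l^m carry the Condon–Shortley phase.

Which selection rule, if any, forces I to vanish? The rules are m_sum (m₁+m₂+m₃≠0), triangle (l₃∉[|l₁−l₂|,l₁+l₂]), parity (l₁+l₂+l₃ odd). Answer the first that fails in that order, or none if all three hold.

parity

m₁+m₂+m₃ = -1 − 2 + 3 = 0  ✓
triangle: |1−5|=4 ≤ l₃=5 ≤ 1+5=6  ✓
parity: l₁+l₂+l₃ = 11 is odd  ✗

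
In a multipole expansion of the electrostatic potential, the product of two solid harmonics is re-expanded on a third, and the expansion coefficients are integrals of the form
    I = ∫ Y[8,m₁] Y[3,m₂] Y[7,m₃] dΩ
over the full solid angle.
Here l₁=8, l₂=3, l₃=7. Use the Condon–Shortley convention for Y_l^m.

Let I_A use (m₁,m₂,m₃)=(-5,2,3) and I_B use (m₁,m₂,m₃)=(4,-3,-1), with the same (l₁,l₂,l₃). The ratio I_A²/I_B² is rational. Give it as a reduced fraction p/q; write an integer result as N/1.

Shared (l₁,l₂,l₃)=(8,3,7): N and (l;000)² cancel in I_A²/I_B².
A: Δ = 4!·12!·2!/19! = 1/5290740; Racah Σ t=3..4: t=3:−1/87091200 t=4:+1/52254720 = 1/130636800; ⇒ 3j(8 3 7; -5 2 3)² = 88/20349, sgn +1
B: Δ = 4!·12!·2!/19! = 1/5290740; Racah Σ t=0..0: t=0:+1/46448640 = 1/46448640; ⇒ 3j(8 3 7; 4 -3 -1)² = 2475/117572, sgn +1
I_A²/I_B² = (88/20349)/(2475/117572) = 416/2025

416/2025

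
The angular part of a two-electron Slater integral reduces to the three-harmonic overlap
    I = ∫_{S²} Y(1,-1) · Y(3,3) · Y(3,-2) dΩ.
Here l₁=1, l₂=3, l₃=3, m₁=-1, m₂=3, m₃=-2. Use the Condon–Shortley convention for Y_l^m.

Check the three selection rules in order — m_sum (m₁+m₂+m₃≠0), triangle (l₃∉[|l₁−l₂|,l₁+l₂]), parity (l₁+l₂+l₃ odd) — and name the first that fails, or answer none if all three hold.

parity

azimuthal sum: -1 + 3 − 2 = 0  ✓
2 ≤ 3 ≤ 4 (triangle on l)  ✓
L = 1 + 3 + 3 = 7 (odd)  ✗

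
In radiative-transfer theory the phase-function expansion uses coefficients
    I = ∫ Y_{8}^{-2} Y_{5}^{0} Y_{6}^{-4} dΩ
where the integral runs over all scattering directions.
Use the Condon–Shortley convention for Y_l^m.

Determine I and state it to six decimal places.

m-sum = -2 + 0 − 4 = -6 ≠ 0 ⇒ I = 0

0.000000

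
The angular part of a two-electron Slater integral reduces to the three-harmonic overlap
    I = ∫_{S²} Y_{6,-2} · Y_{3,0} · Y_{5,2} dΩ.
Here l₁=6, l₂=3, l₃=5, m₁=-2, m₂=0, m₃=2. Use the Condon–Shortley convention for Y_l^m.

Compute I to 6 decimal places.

Checks pass: Σm=0; 14 even; l₃=5∈[3,9].
(2·6+1)(2·3+1)(2·5+1) = 1001
Δ: 4! 8! 2! / 15! → 1/675675
sum: t=1:−1/8640 t=2:+1/2304 t=3:−1/8640 = 7/34560
3j²(6 3 5; 0 0 0) = Δ·Π!·Σ² = 7/429  (sign -1)
sum: t=1:−1/60480 t=2:+1/5760 t=3:−1/8640 = 1/24192
3j²(6 3 5; -2 0 2) = Δ·Π!·Σ² = 8/3003  (sign -1)
combine: 4πI² = 1001·7/429·8/3003 = 56/1287
take √, sign +1: I = 0.05884368

0.058844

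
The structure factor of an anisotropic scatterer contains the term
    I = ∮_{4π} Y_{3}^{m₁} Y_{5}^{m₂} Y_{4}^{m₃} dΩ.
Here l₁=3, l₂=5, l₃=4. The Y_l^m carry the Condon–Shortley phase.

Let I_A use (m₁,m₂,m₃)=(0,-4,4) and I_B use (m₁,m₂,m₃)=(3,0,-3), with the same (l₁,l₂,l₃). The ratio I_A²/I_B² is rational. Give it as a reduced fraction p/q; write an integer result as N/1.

112/25

Shared (l₁,l₂,l₃)=(3,5,4): N and (l;000)² cancel in I_A²/I_B².
A: Δ = 4!·2!·6!/13! = 1/180180; Racah Σ t=1..1: t=1:−1/8640 = -1/8640; ⇒ 3j(3 5 4; 0 -4 4)² = 28/715, sgn -1
B: Δ = 4!·2!·6!/13! = 1/180180; Racah Σ t=0..0: t=0:+1/5760 = 1/5760; ⇒ 3j(3 5 4; 3 0 -3)² = 5/572, sgn -1
I_A²/I_B² = (28/715)/(5/572) = 112/25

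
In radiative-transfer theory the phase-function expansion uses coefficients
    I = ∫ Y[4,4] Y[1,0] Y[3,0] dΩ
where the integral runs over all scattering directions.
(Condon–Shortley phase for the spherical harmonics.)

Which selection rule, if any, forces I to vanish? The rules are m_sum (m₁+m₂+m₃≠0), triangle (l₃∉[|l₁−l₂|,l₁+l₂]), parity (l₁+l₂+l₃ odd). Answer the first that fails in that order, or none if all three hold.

Σmᵢ = 4  ✗
l₃∈[|l₁−l₂|,l₁+l₂]=[3,5], have l₃=3
Σlᵢ = 8 ⇒ even

m_sum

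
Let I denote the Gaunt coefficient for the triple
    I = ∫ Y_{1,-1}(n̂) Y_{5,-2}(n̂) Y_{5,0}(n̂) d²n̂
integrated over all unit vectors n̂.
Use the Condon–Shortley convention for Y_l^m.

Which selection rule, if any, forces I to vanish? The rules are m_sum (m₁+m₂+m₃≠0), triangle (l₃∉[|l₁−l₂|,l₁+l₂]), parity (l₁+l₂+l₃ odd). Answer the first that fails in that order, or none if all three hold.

azimuthal sum: -1 − 2 + 0 = -3  ✗
4 ≤ 5 ≤ 6 (triangle on l)
L = 1 + 5 + 5 = 11 (odd)

m_sum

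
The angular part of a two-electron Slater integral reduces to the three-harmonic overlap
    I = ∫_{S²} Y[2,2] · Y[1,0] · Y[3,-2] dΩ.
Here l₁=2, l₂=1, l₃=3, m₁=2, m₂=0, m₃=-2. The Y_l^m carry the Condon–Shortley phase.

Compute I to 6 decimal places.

0.184674

m-sum 0 ✓  L=6 even ✓  1≤3≤3 ✓
Π(2lᵢ+1) = 5×3×7 = 105
triangle coeff Δ(2,1,3) = 1/105
Σ_t [0,0]: t=0:+1/4 = 1/4
(3j)²=3/35 [(2 1 3; 0 0 0)], sign=-1
Σ_t [0,0]: t=0:+1/24 = 1/24
(3j)²=1/21 [(2 1 3; 2 0 -2)], sign=-1
⇒ 4πI² = 3/7
I = (+1)√(3/7/(4π)) = 0.18467439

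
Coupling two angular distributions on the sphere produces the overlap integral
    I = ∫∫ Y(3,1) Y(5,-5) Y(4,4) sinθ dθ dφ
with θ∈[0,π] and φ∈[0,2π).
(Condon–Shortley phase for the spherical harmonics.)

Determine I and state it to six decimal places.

0.189625

Rules hold: Σm=0, L=12 even, 2≤4≤8.
N = 7·11·9 = 693
Δ = 4!·2!·6!/13! = 1/180180
Racah Σ t=1..3: t=1:−1/576 t=2:+1/144 t=3:−1/576 = 1/288
⇒ 3j(3 5 4; 0 0 0)² = 20/1001, sgn +1
Racah Σ t=0..0: t=0:+1/34560 = 1/34560
⇒ 3j(3 5 4; 1 -5 4)² = 14/429, sgn +1
4πI² = N·(3j₀)²·(3jₘ)² = 840/1859
I = +1·√(0.451856/4π) = 0.18962475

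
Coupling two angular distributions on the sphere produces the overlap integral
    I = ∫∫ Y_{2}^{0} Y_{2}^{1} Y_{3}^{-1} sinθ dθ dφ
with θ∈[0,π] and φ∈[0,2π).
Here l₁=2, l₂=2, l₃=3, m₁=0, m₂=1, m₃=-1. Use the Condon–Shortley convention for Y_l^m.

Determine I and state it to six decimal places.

0.000000

l₁+l₂+l₃=7 is odd: 3j(l;000)=0 ⇒ I=0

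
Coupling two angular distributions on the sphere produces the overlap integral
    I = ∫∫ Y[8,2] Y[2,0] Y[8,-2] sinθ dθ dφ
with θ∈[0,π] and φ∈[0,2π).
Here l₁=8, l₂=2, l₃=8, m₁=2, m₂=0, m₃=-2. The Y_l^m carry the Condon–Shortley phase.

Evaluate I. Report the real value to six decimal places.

0.132796

m-sum 0 ✓  L=18 even ✓  6≤8≤10 ✓
Π(2lᵢ+1) = 17×5×17 = 1445
triangle coeff Δ(8,2,8) = 1/348840
Σ_t [0,2]: t=0:+1/116121600 t=1:−1/25401600 t=2:+1/116121600 = -1/45158400
(3j)²=24/1615 [(8 2 8; 0 0 0)], sign=-1
Σ_t [0,2]: t=0:+1/116121600 t=1:−1/43545600 t=2:+1/348364800 = -1/87091200
(3j)²=10/969 [(8 2 8; 2 0 -2)], sign=-1
⇒ 4πI² = 80/361
I = (+1)√(80/361/(4π)) = 0.13279645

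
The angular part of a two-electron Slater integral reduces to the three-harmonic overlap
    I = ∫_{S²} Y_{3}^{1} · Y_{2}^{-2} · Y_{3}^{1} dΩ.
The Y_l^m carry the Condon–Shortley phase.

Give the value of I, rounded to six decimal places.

0.206013

Checks pass: Σm=0; 8 even; l₃=3∈[1,5].
(2·3+1)(2·2+1)(2·3+1) = 245
Δ: 2! 4! 2! / 9! → 1/3780
sum: t=0:+1/24 t=1:−1/4 t=2:+1/24 = -1/6
3j²(3 2 3; 0 0 0) = Δ·Π!·Σ² = 4/105  (sign +1)
sum: t=0:+1/16 = 1/16
3j²(3 2 3; 1 -2 1) = Δ·Π!·Σ² = 2/35  (sign +1)
combine: 4πI² = 245·4/105·2/35 = 8/15
take √, sign +1: I = 0.20601291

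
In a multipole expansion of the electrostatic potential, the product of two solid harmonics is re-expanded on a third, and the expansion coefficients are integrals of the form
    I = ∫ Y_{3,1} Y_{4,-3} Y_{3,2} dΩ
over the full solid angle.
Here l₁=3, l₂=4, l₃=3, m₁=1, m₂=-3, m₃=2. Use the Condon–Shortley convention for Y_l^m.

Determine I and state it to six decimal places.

Rules hold: Σm=0, L=10 even, 1≤3≤7.
N = 7·9·7 = 441
Δ = 4!·2!·4!/11! = 1/34650
Racah Σ t=1..3: t=1:−1/72 t=2:+1/16 t=3:−1/72 = 5/144
⇒ 3j(3 4 3; 0 0 0)² = 2/77, sgn -1
Racah Σ t=0..1: t=0:+1/288 t=1:−1/144 = -1/288
⇒ 3j(3 4 3; 1 -3 2)² = 1/99, sgn +1
4πI² = N·(3j₀)²·(3jₘ)² = 14/121
I = -1·√(0.115702/4π) = -0.09595473

-0.095955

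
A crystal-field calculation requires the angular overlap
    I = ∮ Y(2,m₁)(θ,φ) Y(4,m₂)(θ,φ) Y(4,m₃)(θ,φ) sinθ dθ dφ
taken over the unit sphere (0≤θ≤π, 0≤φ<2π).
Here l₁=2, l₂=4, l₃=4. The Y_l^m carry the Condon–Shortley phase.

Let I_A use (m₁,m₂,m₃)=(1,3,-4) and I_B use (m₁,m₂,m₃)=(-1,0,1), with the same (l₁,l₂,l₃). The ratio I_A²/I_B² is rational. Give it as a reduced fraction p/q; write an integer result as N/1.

Same 2,4,4: normalisation and zero-m 3j drop out of the ratio.
A: Δ: 2! 2! 6! / 11! → 1/13860; sum: t=1:−1/1440 = -1/1440; 3j²(2 4 4; 1 3 -4) = Δ·Π!·Σ² = 7/165  (sign -1)
B: Δ: 2! 2! 6! / 11! → 1/13860; sum: t=1:−1/72 t=2:+1/96 = -1/288; 3j²(2 4 4; -1 0 1) = Δ·Π!·Σ² = 1/462  (sign +1)
I_A²/I_B² = (7/165)/(1/462) = 98/5

98/5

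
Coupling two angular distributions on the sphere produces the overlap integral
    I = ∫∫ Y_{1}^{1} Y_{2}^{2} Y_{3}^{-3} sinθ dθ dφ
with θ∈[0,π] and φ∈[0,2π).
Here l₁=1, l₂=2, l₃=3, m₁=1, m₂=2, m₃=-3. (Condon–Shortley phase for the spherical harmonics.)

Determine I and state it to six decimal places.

-0.319865

Rules hold: Σm=0, L=6 even, 1≤3≤3.
N = 3·5·7 = 105
Δ = 0!·2!·4!/7! = 1/105
Racah Σ t=0..0: t=0:+1/4 = 1/4
⇒ 3j(1 2 3; 0 0 0)² = 3/35, sgn -1
Racah Σ t=0..0: t=0:+1/48 = 1/48
⇒ 3j(1 2 3; 1 2 -3)² = 1/7, sgn +1
4πI² = N·(3j₀)²·(3jₘ)² = 9/7
I = -1·√(1.28571/4π) = -0.31986543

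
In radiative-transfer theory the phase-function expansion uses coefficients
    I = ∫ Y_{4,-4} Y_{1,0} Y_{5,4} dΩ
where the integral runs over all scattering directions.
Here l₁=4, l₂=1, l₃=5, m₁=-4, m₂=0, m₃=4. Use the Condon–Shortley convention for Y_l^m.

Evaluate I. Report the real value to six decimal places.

0.147319

m-sum 0 ✓  L=10 even ✓  3≤5≤5 ✓
Π(2lᵢ+1) = 9×3×11 = 297
triangle coeff Δ(4,1,5) = 1/495
Σ_t [0,0]: t=0:+1/576 = 1/576
(3j)²=5/99 [(4 1 5; 0 0 0)], sign=-1
Σ_t [0,0]: t=0:+1/40320 = 1/40320
(3j)²=1/55 [(4 1 5; -4 0 4)], sign=-1
⇒ 4πI² = 3/11
I = (+1)√(3/11/(4π)) = 0.14731920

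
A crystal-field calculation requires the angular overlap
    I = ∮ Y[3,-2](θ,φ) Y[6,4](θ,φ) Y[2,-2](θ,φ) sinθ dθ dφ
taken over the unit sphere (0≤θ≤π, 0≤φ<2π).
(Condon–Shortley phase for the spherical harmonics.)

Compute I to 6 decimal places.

triangle: need 3≤l₃≤9, have 2; I=0

0.000000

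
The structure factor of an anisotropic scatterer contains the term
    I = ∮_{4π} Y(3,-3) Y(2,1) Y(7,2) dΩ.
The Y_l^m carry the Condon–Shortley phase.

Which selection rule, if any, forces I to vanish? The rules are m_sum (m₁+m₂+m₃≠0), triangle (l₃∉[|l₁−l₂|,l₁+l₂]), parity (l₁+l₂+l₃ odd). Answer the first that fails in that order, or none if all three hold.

triangle

Σmᵢ = 0  ✓
l₃∈[|l₁−l₂|,l₁+l₂]=[1,5], have l₃=7  ✗
Σlᵢ = 12 ⇒ even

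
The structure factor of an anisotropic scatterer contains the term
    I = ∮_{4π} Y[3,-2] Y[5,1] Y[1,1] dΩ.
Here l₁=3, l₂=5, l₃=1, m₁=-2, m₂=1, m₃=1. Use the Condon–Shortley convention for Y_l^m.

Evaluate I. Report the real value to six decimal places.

l₃=1 ∉ [2,8] — triangle fails ⇒ I = 0

0.000000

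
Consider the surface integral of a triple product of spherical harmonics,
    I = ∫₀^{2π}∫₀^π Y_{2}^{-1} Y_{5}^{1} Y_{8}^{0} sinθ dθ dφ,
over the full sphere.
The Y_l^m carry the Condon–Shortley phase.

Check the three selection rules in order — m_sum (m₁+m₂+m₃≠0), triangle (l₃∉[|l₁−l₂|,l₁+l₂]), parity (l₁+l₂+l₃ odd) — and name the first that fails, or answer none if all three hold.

Σmᵢ = 0  ✓
l₃∈[|l₁−l₂|,l₁+l₂]=[3,7], have l₃=8  ✗
Σlᵢ = 15 ⇒ odd

triangle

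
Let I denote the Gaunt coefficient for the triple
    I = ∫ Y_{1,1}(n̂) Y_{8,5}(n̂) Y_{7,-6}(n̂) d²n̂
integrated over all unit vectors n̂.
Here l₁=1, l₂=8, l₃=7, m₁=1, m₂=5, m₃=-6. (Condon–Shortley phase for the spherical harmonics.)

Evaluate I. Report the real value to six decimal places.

Checks pass: Σm=0; 16 even; l₃=7∈[7,9].
(2·1+1)(2·8+1)(2·7+1) = 765
Δ: 2! 0! 14! / 17! → 1/2040
sum: t=1:−1/25401600 = -1/25401600
3j²(1 8 7; 0 0 0) = Δ·Π!·Σ² = 8/255  (sign +1)
sum: t=0:+1/12454041600 = 1/12454041600
3j²(1 8 7; 1 5 -6) = Δ·Π!·Σ² = 1/680  (sign -1)
combine: 4πI² = 765·8/255·1/680 = 3/85
take √, sign -1: I = -0.05299638

-0.052996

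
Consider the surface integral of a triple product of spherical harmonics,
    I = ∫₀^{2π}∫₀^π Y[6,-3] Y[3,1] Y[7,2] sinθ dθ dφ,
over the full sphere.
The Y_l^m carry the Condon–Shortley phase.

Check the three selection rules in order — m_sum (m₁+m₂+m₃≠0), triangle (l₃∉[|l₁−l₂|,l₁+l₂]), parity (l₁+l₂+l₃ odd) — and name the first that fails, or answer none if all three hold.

none

Σmᵢ = 0  ✓
l₃∈[|l₁−l₂|,l₁+l₂]=[3,9], have l₃=7  ✓
Σlᵢ = 16 ⇒ even  ✓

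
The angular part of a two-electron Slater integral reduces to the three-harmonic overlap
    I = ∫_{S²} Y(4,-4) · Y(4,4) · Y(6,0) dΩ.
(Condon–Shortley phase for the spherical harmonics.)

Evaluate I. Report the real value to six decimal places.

Checks pass: Σm=0; 14 even; l₃=6∈[0,8].
(2·4+1)(2·4+1)(2·6+1) = 1053
Δ: 2! 6! 6! / 15! → 1/1261260
sum: t=0:+1/4608 t=1:−1/1296 t=2:+1/4608 = -7/20736
3j²(4 4 6; 0 0 0) = Δ·Π!·Σ² = 20/1287  (sign -1)
sum: t=2:+1/1036800 = 1/1036800
3j²(4 4 6; -4 4 0) = Δ·Π!·Σ² = 4/6435  (sign +1)
combine: 4πI² = 1053·20/1287·4/6435 = 16/1573
take √, sign -1: I = -0.02845055

-0.028451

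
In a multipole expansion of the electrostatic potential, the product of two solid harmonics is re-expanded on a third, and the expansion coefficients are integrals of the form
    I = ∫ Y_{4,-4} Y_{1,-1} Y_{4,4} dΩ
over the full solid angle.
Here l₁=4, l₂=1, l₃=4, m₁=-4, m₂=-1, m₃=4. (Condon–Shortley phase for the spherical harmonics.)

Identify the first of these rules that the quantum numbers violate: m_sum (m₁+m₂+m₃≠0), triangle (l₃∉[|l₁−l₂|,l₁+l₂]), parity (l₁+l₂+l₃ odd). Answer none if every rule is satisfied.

m_sum

azimuthal sum: -4 − 1 + 4 = -1  ✗
3 ≤ 4 ≤ 5 (triangle on l)
L = 4 + 1 + 4 = 9 (odd)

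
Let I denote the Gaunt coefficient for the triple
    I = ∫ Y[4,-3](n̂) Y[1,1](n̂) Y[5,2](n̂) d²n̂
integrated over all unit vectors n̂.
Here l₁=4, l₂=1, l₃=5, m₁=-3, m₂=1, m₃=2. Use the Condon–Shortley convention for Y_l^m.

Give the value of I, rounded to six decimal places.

0.085055

Checks pass: Σm=0; 10 even; l₃=5∈[3,5].
(2·4+1)(2·1+1)(2·5+1) = 297
Δ: 0! 8! 2! / 11! → 1/495
sum: t=0:+1/576 = 1/576
3j²(4 1 5; 0 0 0) = Δ·Π!·Σ² = 5/99  (sign -1)
sum: t=0:+1/10080 = 1/10080
3j²(4 1 5; -3 1 2) = Δ·Π!·Σ² = 1/165  (sign -1)
combine: 4πI² = 297·5/99·1/165 = 1/11
take √, sign +1: I = 0.08505478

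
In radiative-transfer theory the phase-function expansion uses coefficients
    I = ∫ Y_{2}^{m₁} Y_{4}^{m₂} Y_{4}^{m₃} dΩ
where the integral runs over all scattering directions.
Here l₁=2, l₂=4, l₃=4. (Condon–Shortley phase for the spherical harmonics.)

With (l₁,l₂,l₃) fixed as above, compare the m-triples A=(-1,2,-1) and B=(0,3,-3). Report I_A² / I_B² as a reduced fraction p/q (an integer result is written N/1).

243/49

l's match ⇒ only the (l;m) 3-j factors differ between A and B.
A: triangle coeff Δ(2,4,4) = 1/13860; Σ_t [1,2]: t=1:−1/240 t=2:+1/96 = 1/160; (3j)²=27/1540 [(2 4 4; -1 2 -1)], sign=-1
B: triangle coeff Δ(2,4,4) = 1/13860; Σ_t [1,2]: t=1:−1/720 t=2:+1/480 = 1/1440; (3j)²=7/1980 [(2 4 4; 0 3 -3)], sign=-1
I_A²/I_B² = (27/1540)/(7/1980) = 243/49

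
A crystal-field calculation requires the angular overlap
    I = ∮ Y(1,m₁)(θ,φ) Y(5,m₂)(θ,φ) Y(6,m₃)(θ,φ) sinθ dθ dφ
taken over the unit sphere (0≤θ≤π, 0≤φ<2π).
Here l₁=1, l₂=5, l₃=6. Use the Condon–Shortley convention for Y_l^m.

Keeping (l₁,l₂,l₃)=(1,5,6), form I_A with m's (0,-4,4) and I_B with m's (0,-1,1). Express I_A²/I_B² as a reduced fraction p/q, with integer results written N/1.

Shared (l₁,l₂,l₃)=(1,5,6): N and (l;000)² cancel in I_A²/I_B².
A: Δ = 0!·2!·10!/13! = 1/858; Racah Σ t=0..0: t=0:+1/362880 = 1/362880; ⇒ 3j(1 5 6; 0 -4 4)² = 10/429, sgn +1
B: Δ = 0!·2!·10!/13! = 1/858; Racah Σ t=0..0: t=0:+1/17280 = 1/17280; ⇒ 3j(1 5 6; 0 -1 1)² = 35/858, sgn -1
I_A²/I_B² = (10/429)/(35/858) = 4/7

4/7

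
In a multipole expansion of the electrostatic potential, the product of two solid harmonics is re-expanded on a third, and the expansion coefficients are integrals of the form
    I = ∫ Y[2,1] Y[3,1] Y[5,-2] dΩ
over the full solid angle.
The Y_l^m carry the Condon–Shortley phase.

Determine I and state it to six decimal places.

Rules hold: Σm=0, L=10 even, 1≤5≤5.
N = 5·7·11 = 385
Δ = 0!·4!·6!/11! = 1/2310
Racah Σ t=0..0: t=0:+1/144 = 1/144
⇒ 3j(2 3 5; 0 0 0)² = 10/231, sgn -1
Racah Σ t=0..0: t=0:+1/288 = 1/288
⇒ 3j(2 3 5; 1 1 -2)² = 1/22, sgn -1
4πI² = N·(3j₀)²·(3jₘ)² = 25/33
I = +1·√(0.757576/4π) = 0.24553200

0.245532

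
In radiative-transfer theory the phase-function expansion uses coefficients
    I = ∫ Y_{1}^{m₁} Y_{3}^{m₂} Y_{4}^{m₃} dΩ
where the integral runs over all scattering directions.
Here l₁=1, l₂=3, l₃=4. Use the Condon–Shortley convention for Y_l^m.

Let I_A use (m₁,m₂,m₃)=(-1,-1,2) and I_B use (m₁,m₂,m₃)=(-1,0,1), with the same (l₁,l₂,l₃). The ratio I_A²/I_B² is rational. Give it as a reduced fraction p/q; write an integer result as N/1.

3/2

l's match ⇒ only the (l;m) 3-j factors differ between A and B.
A: triangle coeff Δ(1,3,4) = 1/252; Σ_t [0,0]: t=0:+1/96 = 1/96; (3j)²=5/84 [(1 3 4; -1 -1 2)], sign=+1
B: triangle coeff Δ(1,3,4) = 1/252; Σ_t [0,0]: t=0:+1/72 = 1/72; (3j)²=5/126 [(1 3 4; -1 0 1)], sign=-1
I_A²/I_B² = (5/84)/(5/126) = 3/2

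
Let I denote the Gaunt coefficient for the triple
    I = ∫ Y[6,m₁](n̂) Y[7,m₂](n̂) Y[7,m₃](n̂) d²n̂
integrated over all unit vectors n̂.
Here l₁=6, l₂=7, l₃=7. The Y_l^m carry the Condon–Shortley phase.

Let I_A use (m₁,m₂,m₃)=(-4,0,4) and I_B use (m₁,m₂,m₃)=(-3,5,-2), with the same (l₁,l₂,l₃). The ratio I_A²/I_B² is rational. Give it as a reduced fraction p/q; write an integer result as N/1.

Same 6,7,7: normalisation and zero-m 3j drop out of the ratio.
A: Δ: 6! 6! 8! / 21! → 1/2444321880; sum: t=4:+1/24883200 t=5:−1/20736000 t=6:+1/174182400 = -1/435456000; 3j²(6 7 7; -4 0 4) = Δ·Π!·Σ² = 2/20995  (sign +1)
B: Δ: 6! 6! 8! / 21! → 1/2444321880; sum: t=4:+1/232243200 t=5:−1/29030400 t=6:+1/37324800 = -1/298598400; 3j²(6 7 7; -3 5 -2) = Δ·Π!·Σ² = 7/16796  (sign +1)
I_A²/I_B² = (2/20995)/(7/16796) = 8/35

8/35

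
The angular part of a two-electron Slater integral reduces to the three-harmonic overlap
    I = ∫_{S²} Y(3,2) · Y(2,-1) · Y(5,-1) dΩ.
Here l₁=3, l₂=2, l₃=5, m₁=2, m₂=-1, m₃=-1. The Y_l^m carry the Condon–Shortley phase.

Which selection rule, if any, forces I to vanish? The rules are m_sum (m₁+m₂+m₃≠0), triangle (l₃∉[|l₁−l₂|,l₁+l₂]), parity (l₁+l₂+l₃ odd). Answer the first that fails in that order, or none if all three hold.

azimuthal sum: 2 − 1 − 1 = 0  ✓
1 ≤ 5 ≤ 5 (triangle on l)  ✓
L = 3 + 2 + 5 = 10 (even)  ✓

none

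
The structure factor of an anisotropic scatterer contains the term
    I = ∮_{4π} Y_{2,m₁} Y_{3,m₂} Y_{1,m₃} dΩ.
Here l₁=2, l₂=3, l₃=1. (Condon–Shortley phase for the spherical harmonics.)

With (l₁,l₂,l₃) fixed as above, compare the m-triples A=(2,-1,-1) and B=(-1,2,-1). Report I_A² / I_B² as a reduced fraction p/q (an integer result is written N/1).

1/10

l's match ⇒ only the (l;m) 3-j factors differ between A and B.
A: triangle coeff Δ(2,3,1) = 1/105; Σ_t [0,0]: t=0:+1/48 = 1/48; (3j)²=1/105 [(2 3 1; 2 -1 -1)], sign=+1
B: triangle coeff Δ(2,3,1) = 1/105; Σ_t [3,3]: t=3:−1/12 = -1/12; (3j)²=2/21 [(2 3 1; -1 2 -1)], sign=-1
I_A²/I_B² = (1/105)/(2/21) = 1/10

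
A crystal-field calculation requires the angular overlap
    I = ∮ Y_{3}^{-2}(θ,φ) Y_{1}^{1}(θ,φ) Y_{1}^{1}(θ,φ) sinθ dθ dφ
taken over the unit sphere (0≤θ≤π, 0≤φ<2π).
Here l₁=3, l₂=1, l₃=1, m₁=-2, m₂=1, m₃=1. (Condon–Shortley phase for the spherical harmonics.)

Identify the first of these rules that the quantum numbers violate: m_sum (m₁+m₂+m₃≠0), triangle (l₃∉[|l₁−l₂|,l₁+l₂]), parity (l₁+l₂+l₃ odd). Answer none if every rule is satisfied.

Σmᵢ = 0  ✓
l₃∈[|l₁−l₂|,l₁+l₂]=[2,4], have l₃=1  ✗
Σlᵢ = 5 ⇒ odd

triangle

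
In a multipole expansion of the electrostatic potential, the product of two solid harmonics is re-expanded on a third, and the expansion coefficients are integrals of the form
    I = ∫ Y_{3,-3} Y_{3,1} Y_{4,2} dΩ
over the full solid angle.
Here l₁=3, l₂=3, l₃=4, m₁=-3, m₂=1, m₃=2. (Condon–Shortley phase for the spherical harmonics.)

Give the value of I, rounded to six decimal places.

-0.188451

m-sum 0 ✓  L=10 even ✓  0≤4≤6 ✓
Π(2lᵢ+1) = 7×7×9 = 441
triangle coeff Δ(3,3,4) = 1/34650
Σ_t [0,2]: t=0:+1/72 t=1:−1/16 t=2:+1/72 = -5/144
(3j)²=2/77 [(3 3 4; 0 0 0)], sign=-1
Σ_t [2,2]: t=2:+1/192 = 1/192
(3j)²=3/77 [(3 3 4; -3 1 2)], sign=+1
⇒ 4πI² = 54/121
I = (-1)√(54/121/(4π)) = -0.18845135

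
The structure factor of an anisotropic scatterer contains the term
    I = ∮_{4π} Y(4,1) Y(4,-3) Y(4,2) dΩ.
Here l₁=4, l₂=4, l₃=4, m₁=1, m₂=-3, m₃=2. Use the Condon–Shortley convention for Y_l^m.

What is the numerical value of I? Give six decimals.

m-sum 0 ✓  L=12 even ✓  0≤4≤8 ✓
Π(2lᵢ+1) = 9×9×9 = 729
triangle coeff Δ(4,4,4) = 1/450450
Σ_t [0,4]: t=0:+1/13824 t=1:−1/216 t=2:+1/64 t=3:−1/216 t=4:+1/13824 = 5/768
(3j)²=18/1001 [(4 4 4; 0 0 0)], sign=+1
Σ_t [0,1]: t=0:+1/864 t=1:−1/576 = -1/1728
(3j)²=5/1287 [(4 4 4; 1 -3 2)], sign=-1
⇒ 4πI² = 7290/143143
I = (-1)√(7290/143143/(4π)) = -0.06366105

-0.063661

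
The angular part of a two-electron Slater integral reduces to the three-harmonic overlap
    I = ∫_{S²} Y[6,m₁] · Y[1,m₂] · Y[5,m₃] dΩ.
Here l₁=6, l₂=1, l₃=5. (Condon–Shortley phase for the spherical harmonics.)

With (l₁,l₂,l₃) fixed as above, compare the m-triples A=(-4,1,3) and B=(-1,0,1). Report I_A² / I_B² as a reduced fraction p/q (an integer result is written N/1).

Shared (l₁,l₂,l₃)=(6,1,5): N and (l;000)² cancel in I_A²/I_B².
A: Δ = 2!·10!·0!/13! = 1/858; Racah Σ t=2..2: t=2:+1/161280 = 1/161280; ⇒ 3j(6 1 5; -4 1 3)² = 15/286, sgn +1
B: Δ = 2!·10!·0!/13! = 1/858; Racah Σ t=1..1: t=1:−1/17280 = -1/17280; ⇒ 3j(6 1 5; -1 0 1)² = 35/858, sgn -1
I_A²/I_B² = (15/286)/(35/858) = 9/7

9/7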